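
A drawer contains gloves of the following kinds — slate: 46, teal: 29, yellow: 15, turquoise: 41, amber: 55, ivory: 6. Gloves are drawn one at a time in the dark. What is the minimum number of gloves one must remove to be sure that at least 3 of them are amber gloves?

In the worst case for collecting amber gloves, every non-amber glove comes out first.
There are 46 + 29 + 15 + 41 + 6 = 137 non-amber gloves altogether.
After those, each further glove must be amber, so 137 + 3 = 140 draws guarantee 3 amber gloves.

140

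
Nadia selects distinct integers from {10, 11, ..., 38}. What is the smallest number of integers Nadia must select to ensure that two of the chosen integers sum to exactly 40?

20

Group the elements by complementary pair {x, 40−x}: {10,30}, {11,29}, {12,28}, …, giving 10 two-element pairs, the single value 20 (it cannot pair with itself since the integers are distinct), and 8 integers whose partner 40−x falls outside [10,38].
By pigeonhole, treating each of those 19 groups as a pigeonhole, one can pick one integer per group — 19 integers — with no two summing to 40.
The 20th integer lands in an occupied pair, forcing a sum of 40.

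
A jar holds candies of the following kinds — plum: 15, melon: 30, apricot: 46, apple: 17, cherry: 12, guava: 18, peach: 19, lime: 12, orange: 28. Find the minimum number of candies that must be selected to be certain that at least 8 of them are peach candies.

186

In the worst case for collecting peach candies, every non-peach candy comes out first.
There are 15 + 30 + 46 + 17 + 12 + 18 + 12 + 28 = 178 non-peach candies altogether.
After those, each further candy must be peach, so 178 + 8 = 186 draws guarantee 8 peach candies.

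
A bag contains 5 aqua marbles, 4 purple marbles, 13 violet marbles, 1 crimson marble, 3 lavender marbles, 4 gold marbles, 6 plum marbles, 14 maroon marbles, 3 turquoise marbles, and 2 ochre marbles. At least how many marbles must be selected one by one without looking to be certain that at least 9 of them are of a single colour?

The 10 colours are the holes; the marbles drawn are the pigeons.
To avoid 9 of any one colour, the worst case takes at most 8 of each colour, or every marble of a colour that has fewer than 8.
That gives 5 + 4 + 8 + 1 + 3 + 4 + 6 + 8 + 3 + 2 = 44 marbles with no colour reaching 9.
The next marble forces some colour to 9, so 44 + 1 = 45.

45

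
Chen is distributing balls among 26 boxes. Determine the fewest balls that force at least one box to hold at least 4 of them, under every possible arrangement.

With 78 balls one could put exactly 3 in each of the 26 boxes, and no box would reach 4.
One more ball must land in a box that already has 3, giving it 4.
So 26 × 3 + 1 = 79 balls are required.

79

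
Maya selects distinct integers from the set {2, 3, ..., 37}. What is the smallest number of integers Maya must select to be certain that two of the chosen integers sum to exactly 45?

22

Two chosen integers sum to 45 exactly when both halves of some pair {x, 45−x} with 8 ≤ x ≤ 45−x ≤ 37 are chosen — 15 such pairs.
The remaining 6 elements (those with no distinct partner in range) can never complete a 45-sum, so the worst case takes all of them and one from each pair: 6 + 15 = 21.
The 22nd integer has to be the second member of some pair, so 21 + 1 = 22.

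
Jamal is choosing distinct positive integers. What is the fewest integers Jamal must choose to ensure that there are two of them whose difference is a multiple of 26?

27

Integers whose pairwise differences are multiples of 26 are exactly those sharing a remainder mod 26. By the pigeonhole principle, the 26 residue classes mod 26 are the pigeonholes.
With 26 integers one could put 1 in each residue class and have no class reach 2.
The 27th integer pushes some class to 2, so 26·1 + 1 = 27.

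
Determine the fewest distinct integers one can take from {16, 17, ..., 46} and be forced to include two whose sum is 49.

23

Group the elements by complementary pair {x, 49−x}: {16,33}, {17,32}, {18,31}, …, giving 9 two-element pairs and 13 integers whose partner 49−x falls outside [16,46].
Treating each of those 22 groups as a pigeonhole, one can pick one integer per group — 22 integers — with no two summing to 49.
The 23rd integer lands in an occupied pair, forcing a sum of 49.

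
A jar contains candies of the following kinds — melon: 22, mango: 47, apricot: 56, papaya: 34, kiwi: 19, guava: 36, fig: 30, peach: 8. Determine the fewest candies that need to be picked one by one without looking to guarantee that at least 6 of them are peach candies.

In the worst case for collecting peach candies, every non-peach candy comes out first.
There are 22 + 47 + 56 + 34 + 19 + 36 + 30 = 244 non-peach candies altogether.
After those, each further candy must be peach, so 244 + 6 = 250 draws guarantee 6 peach candies.

250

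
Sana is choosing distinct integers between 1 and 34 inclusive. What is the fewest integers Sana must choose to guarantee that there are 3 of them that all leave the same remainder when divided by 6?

13

By pigeonhole, the 6 residue classes mod 6 are the pigeonholes.
With 12 integers one could put 2 in each residue class and have no class reach 3.
The 13th integer pushes some class to 3, so 6·2 + 1 = 13.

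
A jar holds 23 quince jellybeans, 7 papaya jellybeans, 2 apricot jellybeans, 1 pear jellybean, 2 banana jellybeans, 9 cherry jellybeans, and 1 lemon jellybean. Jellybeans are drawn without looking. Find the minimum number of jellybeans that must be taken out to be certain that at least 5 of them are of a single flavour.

19

By the pigeonhole principle, put each drawn jellybean into a box by flavour. The largest draw with every box below 5 takes min(count, 4) from each flavour; flavours with fewer than 4 contribute all they have.
Σ min(cᵢ, 4) = 4 + 4 + 2 + 1 + 2 + 4 + 1 = 18.
Draw number 18 + 1 = 19 must push one box to 5.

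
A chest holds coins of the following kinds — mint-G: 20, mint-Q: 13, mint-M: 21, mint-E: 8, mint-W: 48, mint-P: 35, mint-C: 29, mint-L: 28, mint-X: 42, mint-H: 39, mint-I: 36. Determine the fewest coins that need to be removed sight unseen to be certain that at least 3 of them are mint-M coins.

301

In the worst case for collecting mint-M coins, every non-mint-M coin comes out first.
There are 20 + 13 + 8 + 48 + 35 + 29 + 28 + 42 + 39 + 36 = 298 non-mint-M coins altogether.
After those, each further coin must be mint-M, so 298 + 3 = 301 draws guarantee 3 mint-M coins.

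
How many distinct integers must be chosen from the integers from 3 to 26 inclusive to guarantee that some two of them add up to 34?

Two chosen integers sum to 34 exactly when both halves of some pair {x, 34−x} with 8 ≤ x ≤ 34−x ≤ 26 are chosen — 9 such pairs.
The remaining 6 elements (those with no distinct partner in range) can never complete a 34-sum, so the worst case takes all of them and one from each pair: 6 + 9 = 15.
By the pigeonhole principle, the 16th integer has to be the second member of some pair, so 15 + 1 = 16.

16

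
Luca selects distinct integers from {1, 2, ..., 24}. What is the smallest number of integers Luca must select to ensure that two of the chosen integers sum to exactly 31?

A set avoiding the sum 31 can contain at most one of each pair {x, 31−x}, plus the 6 elements whose complement lies outside the range.
The integers 1, …, 15 (15 of them) are such a set: any two sum to at least 1+2 = 3 and at most 14+15 = 29 < 31.
Any 16th integer completes one of the 9 pairs, so 16 choices force a sum of 31.

16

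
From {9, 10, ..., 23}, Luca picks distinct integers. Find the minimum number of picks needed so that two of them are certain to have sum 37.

11

A set avoiding the sum 37 can contain at most one of each pair {x, 37−x}, plus the 5 elements whose complement lies outside the range.
The integers 9, …, 18 (10 of them) are such a set: any two sum to at least 9+10 = 19 and at most 17+18 = 35 < 37.
By pigeonhole, any 11th integer completes one of the 5 pairs, so 11 choices force a sum of 37.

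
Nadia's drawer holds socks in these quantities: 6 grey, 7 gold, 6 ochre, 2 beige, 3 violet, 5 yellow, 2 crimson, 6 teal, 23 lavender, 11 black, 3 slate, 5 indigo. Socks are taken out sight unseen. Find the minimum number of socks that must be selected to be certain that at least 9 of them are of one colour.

62

Put each drawn sock into a box by colour. The largest draw with every box below 9 takes min(count, 8) from each colour; colours with fewer than 8 contribute all they have.
Σ min(cᵢ, 8) = 6 + 7 + 6 + 2 + 3 + 5 + 2 + 6 + 8 + 8 + 3 + 5 = 61.
Draw number 61 + 1 = 62 must push one box to 9.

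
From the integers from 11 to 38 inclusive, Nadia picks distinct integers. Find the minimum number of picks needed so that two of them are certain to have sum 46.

17

Two chosen integers sum to 46 exactly when both halves of some pair {x, 46−x} with 11 ≤ x ≤ 46−x ≤ 35 are chosen — 12 such pairs.
The remaining 4 elements (those with no distinct partner in range) can never complete a 46-sum, so the worst case takes all of them and one from each pair: 4 + 12 = 16.
Pigeonhole: the 17th integer has to be the second member of some pair, so 16 + 1 = 17.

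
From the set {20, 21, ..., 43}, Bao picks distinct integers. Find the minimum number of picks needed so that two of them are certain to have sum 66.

15

Group the elements by complementary pair {x, 66−x}: {23,43}, {24,42}, {25,41}, …, giving 10 two-element pairs; the single value 33 (it cannot pair with itself since the integers are distinct); and 3 integers whose partner 66−x falls outside [20,43].
Pigeonhole: treating each of those 14 groups as a pigeonhole, one can pick one integer per group — 14 integers — with no two summing to 66.
The 15th integer lands in an occupied pair, forcing a sum of 66.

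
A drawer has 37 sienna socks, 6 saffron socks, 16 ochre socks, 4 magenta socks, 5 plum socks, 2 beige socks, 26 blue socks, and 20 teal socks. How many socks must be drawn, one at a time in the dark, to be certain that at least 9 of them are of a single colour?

An adversary could hand out at most 8 socks per colour (4 colours run out sooner): 8 + 6 + 8 + 4 + 5 + 2 + 8 + 8 = 49 socks and still no colour has 9.
One more sock lands in a colour already at 8, so 50 draws are enough and 49 are not.

50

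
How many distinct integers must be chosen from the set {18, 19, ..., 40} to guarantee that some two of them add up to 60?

14

Group the elements by complementary pair {x, 60−x}: {20,40}, {21,39}, {22,38}, …, giving 10 two-element pairs, the single value 30 (it cannot pair with itself since the integers are distinct), and 2 integers whose partner 60−x falls outside [18,40].
Pigeonhole: treating each of those 13 groups as a pigeonhole, one can pick one integer per group — 13 integers — with no two summing to 60.
The 14th integer lands in an occupied pair, forcing a sum of 60.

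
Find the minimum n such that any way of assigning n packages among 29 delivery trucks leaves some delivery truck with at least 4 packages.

With 87 packages one could put exactly 3 in each of the 29 delivery trucks, and no delivery truck would reach 4.
One more package must land in a delivery truck that already has 3, giving it 4.
So 29 × 3 + 1 = 88 packages are required.

88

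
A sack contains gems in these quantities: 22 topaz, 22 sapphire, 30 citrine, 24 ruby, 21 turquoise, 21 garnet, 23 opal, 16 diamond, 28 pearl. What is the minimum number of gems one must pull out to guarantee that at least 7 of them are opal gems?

191

In the worst case for collecting opal gems, every non-opal gem comes out first.
There are 22 + 22 + 30 + 24 + 21 + 21 + 16 + 28 = 184 non-opal gems altogether.
After those, each further gem must be opal, so 184 + 7 = 191 draws guarantee 7 opal gems.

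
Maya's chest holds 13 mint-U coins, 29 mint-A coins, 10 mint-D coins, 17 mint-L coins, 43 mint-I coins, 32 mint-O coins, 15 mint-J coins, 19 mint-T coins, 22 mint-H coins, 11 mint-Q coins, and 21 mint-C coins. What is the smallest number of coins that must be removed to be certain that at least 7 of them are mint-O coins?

207

In the worst case for collecting mint-O coins, every non-mint-O coin comes out first.
There are 13 + 29 + 10 + 17 + 43 + 15 + 19 + 22 + 11 + 21 = 200 non-mint-O coins altogether.
After those, each further coin must be mint-O, so 200 + 7 = 207 draws guarantee 7 mint-O coins.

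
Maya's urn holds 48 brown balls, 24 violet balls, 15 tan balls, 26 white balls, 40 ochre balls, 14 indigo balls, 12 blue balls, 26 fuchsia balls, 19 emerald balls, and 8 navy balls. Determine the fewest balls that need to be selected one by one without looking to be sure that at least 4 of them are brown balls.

188

In the worst case for collecting brown balls, every non-brown ball comes out first.
There are 24 + 15 + 26 + 40 + 14 + 12 + 26 + 19 + 8 = 184 non-brown balls altogether.
After those, each further ball must be brown, so 184 + 4 = 188 draws guarantee 4 brown balls.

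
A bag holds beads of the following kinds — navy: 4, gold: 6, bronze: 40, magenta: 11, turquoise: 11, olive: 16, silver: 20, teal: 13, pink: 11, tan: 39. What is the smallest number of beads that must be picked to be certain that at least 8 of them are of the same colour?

Put each drawn bead into a box by colour. The largest draw with every box below 8 takes min(count, 7) from each colour; colours with fewer than 7 contribute all they have.
Σ min(cᵢ, 7) = 4 + 6 + 7 + 7 + 7 + 7 + 7 + 7 + 7 + 7 = 66.
Draw number 66 + 1 = 67 must push one box to 8.

67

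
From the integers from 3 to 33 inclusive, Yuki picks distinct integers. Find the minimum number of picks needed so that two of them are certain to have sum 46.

Two chosen integers sum to 46 exactly when both halves of some pair {x, 46−x} with 13 ≤ x ≤ 46−x ≤ 33 are chosen — 10 such pairs.
The remaining 11 elements (those with no distinct partner in range) can never complete a 46-sum, so the worst case takes all of them and one from each pair: 11 + 10 = 21.
Pigeonhole: the 22nd integer has to be the second member of some pair, so 21 + 1 = 22.

22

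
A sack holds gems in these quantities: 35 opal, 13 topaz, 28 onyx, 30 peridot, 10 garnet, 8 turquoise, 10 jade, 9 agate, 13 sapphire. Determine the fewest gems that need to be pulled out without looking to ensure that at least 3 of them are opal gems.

124

In the worst case for collecting opal gems, every non-opal gem comes out first.
There are 13 + 28 + 30 + 10 + 8 + 10 + 9 + 13 = 121 non-opal gems altogether.
After those, each further gem must be opal, so 121 + 3 = 124 draws guarantee 3 opal gems.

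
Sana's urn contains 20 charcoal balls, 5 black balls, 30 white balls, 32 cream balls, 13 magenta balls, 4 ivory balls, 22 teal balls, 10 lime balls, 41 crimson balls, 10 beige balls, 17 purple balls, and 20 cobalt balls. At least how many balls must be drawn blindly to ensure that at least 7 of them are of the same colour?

Put each drawn ball into a box by colour. The largest draw with every box below 7 takes min(count, 6) from each colour; colours with fewer than 6 contribute all they have.
Σ min(cᵢ, 6) = 6 + 5 + 6 + 6 + 6 + 4 + 6 + 6 + 6 + 6 + 6 + 6 = 69.
Draw number 69 + 1 = 70 must push one box to 7.

70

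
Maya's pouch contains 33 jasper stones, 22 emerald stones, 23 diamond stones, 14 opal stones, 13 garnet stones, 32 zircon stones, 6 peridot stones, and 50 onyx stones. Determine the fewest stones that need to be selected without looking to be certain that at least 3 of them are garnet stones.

183

In the worst case for collecting garnet stones, every non-garnet stone comes out first.
There are 33 + 22 + 23 + 14 + 32 + 6 + 50 = 180 non-garnet stones altogether.
After those, each further stone must be garnet, so 180 + 3 = 183 draws guarantee 3 garnet stones.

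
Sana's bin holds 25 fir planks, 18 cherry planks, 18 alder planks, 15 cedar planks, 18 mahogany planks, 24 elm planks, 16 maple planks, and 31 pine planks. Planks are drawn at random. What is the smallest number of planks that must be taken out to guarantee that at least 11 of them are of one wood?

81

An adversary could hand out at most 10 planks per wood: 10 + 10 + 10 + 10 + 10 + 10 + 10 + 10 = 80 planks and still no wood has 11.
By pigeonhole, one more plank lands in a wood already at 10, so 81 draws are enough and 80 are not.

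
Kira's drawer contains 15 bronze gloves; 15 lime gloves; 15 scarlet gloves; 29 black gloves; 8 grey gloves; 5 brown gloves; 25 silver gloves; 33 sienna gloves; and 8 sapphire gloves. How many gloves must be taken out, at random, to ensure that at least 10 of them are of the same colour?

The 9 colours are the holes; the gloves drawn are the pigeons.
To avoid 10 of any one colour, the worst case takes at most 9 of each colour, or every glove of a colour that has fewer than 9.
That gives 9 + 9 + 9 + 9 + 8 + 5 + 9 + 9 + 8 = 75 gloves with no colour reaching 10.
The next glove forces some colour to 10, so 75 + 1 = 76.

76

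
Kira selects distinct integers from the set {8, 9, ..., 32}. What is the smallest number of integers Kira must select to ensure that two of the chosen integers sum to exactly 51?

19

A set avoiding the sum 51 can contain at most one of each pair {x, 51−x}, plus the 11 elements whose complement lies outside the range.
The integers 8, …, 25 (18 of them) are such a set: any two sum to at least 8+9 = 17 and at most 24+25 = 49 < 51.
Pigeonhole: any 19th integer completes one of the 7 pairs, so 19 choices force a sum of 51.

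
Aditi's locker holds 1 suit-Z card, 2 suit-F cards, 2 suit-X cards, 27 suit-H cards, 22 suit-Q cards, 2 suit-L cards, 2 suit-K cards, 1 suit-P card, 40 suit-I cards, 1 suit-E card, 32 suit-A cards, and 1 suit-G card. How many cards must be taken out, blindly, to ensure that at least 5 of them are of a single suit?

29

An adversary could hand out at most 4 cards per suit (8 suits run out sooner): 1 + 2 + 2 + 4 + 4 + 2 + 2 + 1 + 4 + 1 + 4 + 1 = 28 cards and still no suit has 5.
By the pigeonhole principle, one more card lands in a suit already at 4, so 29 draws are enough and 28 are not.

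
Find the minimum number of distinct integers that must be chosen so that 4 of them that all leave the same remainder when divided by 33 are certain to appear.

By the pigeonhole principle, the 33 residue classes mod 33 are the pigeonholes.
With 99 integers one could put 3 in each residue class and have no class reach 4.
The 100th integer pushes some class to 4, so 33·3 + 1 = 100.

100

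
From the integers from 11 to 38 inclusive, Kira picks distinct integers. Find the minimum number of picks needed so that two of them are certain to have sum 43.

18

A set avoiding the sum 43 can contain at most one of each pair {x, 43−x}, plus the 6 elements whose complement lies outside the range.
The integers 22, …, 38 (17 of them) are such a set: any two sum to at least 22+23 = 45 > 43.
By the pigeonhole principle, any 18th integer completes one of the 11 pairs, so 18 choices force a sum of 43.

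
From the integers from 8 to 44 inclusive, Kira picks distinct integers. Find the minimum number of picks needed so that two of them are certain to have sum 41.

Group the elements by complementary pair {x, 41−x}: {8,33}, {9,32}, {10,31}, …, giving 13 two-element pairs and 11 integers whose partner 41−x falls outside [8,44].
Treating each of those 24 groups as a pigeonhole, one can pick one integer per group — 24 integers — with no two summing to 41.
The 25th integer lands in an occupied pair, forcing a sum of 41.

25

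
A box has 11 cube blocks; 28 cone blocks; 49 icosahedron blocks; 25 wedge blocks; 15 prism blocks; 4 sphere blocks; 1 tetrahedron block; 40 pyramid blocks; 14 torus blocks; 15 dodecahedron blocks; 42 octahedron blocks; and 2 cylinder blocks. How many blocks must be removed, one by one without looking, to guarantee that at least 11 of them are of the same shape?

By the pigeonhole principle, put each drawn block into a box by shape. The largest draw with every box below 11 takes min(count, 10) from each shape; shapes with fewer than 10 contribute all they have.
Σ min(cᵢ, 10) = 10 + 10 + 10 + 10 + 10 + 4 + 1 + 10 + 10 + 10 + 10 + 2 = 97.
Draw number 97 + 1 = 98 must push one box to 11.

98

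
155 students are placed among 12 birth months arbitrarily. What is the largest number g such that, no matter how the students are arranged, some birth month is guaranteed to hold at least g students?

13

By pigeonhole, the 12 birth months are the holes and the 155 students are the pigeons.
If every birth month held at most 12 students, the total would be at most 12 × 12 = 144, which is less than 155.
So some birth month holds at least ⌈155/12⌉ = 13 students.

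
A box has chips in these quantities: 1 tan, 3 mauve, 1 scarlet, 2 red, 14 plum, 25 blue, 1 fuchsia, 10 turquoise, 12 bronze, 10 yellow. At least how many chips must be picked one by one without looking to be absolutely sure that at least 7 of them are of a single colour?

39

The 10 colours are the holes; the chips drawn are the pigeons.
To avoid 7 of any one colour, the worst case takes at most 6 of each colour, or every chip of a colour that has fewer than 6.
That gives 1 + 3 + 1 + 2 + 6 + 6 + 1 + 6 + 6 + 6 = 38 chips with no colour reaching 7.
The next chip forces some colour to 7, so 38 + 1 = 39.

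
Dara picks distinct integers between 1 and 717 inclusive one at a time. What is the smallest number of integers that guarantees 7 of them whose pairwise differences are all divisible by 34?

205

Integers whose pairwise differences are multiples of 34 are exactly those sharing a remainder mod 34. The 34 residue classes mod 34 are the pigeonholes.
With 204 integers one could put 6 in each residue class and have no class reach 7.
The 205th integer pushes some class to 7, so 34·6 + 1 = 205.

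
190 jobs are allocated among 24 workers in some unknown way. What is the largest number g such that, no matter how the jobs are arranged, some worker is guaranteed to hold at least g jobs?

8

The 24 workers are the holes and the 190 jobs are the pigeons.
If every worker held at most 7 jobs, the total would be at most 24 × 7 = 168, which is less than 190.
So some worker holds at least ⌈190/24⌉ = 8 jobs.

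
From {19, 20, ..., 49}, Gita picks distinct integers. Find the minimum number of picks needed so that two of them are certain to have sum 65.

A set avoiding the sum 65 can contain at most one of each pair {x, 65−x}, plus the 3 elements whose complement lies outside the range.
The integers 33, …, 49 (17 of them) are such a set: any two sum to at least 33+34 = 67 > 65.
By pigeonhole, any 18th integer completes one of the 14 pairs, so 18 choices force a sum of 65.

18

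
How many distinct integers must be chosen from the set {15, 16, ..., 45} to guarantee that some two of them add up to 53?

A set avoiding the sum 53 can contain at most one of each pair {x, 53−x}, plus the 7 elements whose complement lies outside the range.
The integers 27, …, 45 (19 of them) are such a set: any two sum to at least 27+28 = 55 > 53.
Any 20th integer completes one of the 12 pairs, so 20 choices force a sum of 53.

20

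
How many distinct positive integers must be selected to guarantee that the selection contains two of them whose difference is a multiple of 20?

21

Integers whose pairwise differences are multiples of 20 are exactly those sharing a remainder mod 20. The 20 residue classes mod 20 are the pigeonholes.
With 20 integers one could put 1 in each residue class and have no class reach 2.
The 21st integer pushes some class to 2, so 20·1 + 1 = 21.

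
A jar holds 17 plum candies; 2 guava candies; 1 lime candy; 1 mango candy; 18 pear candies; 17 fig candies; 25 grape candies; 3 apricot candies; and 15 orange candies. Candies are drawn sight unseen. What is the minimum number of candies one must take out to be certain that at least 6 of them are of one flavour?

33

An adversary could hand out at most 5 candies per flavour (4 flavours run out sooner): 5 + 2 + 1 + 1 + 5 + 5 + 5 + 3 + 5 = 32 candies and still no flavour has 6.
By pigeonhole, one more candy lands in a flavour already at 5, so 33 draws are enough and 32 are not.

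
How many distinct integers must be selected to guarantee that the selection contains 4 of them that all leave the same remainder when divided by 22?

67

By the pigeonhole principle, the 22 residue classes mod 22 are the pigeonholes.
With 66 integers one could put 3 in each residue class and have no class reach 4.
The 67th integer pushes some class to 4, so 22·3 + 1 = 67.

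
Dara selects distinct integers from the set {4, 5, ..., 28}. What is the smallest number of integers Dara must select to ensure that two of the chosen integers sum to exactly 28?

Group the elements by complementary pair {x, 28−x}: {4,24}, {5,23}, {6,22}, …, giving 10 two-element pairs, the single value 14 (it cannot pair with itself since the integers are distinct), and 4 integers whose partner 28−x falls outside [4,28].
By the pigeonhole principle, treating each of those 15 groups as a pigeonhole, one can pick one integer per group — 15 integers — with no two summing to 28.
The 16th integer lands in an occupied pair, forcing a sum of 28.

16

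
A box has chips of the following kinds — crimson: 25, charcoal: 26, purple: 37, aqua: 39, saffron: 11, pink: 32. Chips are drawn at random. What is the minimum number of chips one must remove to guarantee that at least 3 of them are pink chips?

In the worst case for collecting pink chips, every non-pink chip comes out first.
There are 25 + 26 + 37 + 39 + 11 = 138 non-pink chips altogether.
After those, each further chip must be pink, so 138 + 3 = 141 draws guarantee 3 pink chips.

141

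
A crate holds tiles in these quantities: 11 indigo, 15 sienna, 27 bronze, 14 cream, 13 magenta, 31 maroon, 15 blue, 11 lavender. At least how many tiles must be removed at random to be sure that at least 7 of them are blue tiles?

In the worst case for collecting blue tiles, every non-blue tile comes out first.
There are 11 + 15 + 27 + 14 + 13 + 31 + 11 = 122 non-blue tiles altogether.
After those, each further tile must be blue, so 122 + 7 = 129 draws guarantee 7 blue tiles.

129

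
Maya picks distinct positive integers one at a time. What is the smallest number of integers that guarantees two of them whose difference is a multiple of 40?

Integers whose pairwise differences are multiples of 40 are exactly those sharing a remainder mod 40. The 40 residue classes mod 40 are the pigeonholes.
With 40 integers one could put 1 in each residue class and have no class reach 2.
The 41st integer pushes some class to 2, so 40·1 + 1 = 41.

41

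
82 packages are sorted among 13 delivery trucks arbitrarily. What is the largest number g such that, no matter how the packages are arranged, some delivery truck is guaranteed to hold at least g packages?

7

Pigeonhole: the 13 delivery trucks are the holes and the 82 packages are the pigeons.
If every delivery truck held at most 6 packages, the total would be at most 13 × 6 = 78, which is less than 82.
So some delivery truck holds at least ⌈82/13⌉ = 7 packages.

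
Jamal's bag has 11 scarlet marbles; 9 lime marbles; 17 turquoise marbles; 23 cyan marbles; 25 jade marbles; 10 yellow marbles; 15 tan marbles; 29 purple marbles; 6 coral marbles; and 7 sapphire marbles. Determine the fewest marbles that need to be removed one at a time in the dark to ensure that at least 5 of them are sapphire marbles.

150

In the worst case for collecting sapphire marbles, every non-sapphire marble comes out first.
There are 11 + 9 + 17 + 23 + 25 + 10 + 15 + 29 + 6 = 145 non-sapphire marbles altogether.
After those, each further marble must be sapphire, so 145 + 5 = 150 draws guarantee 5 sapphire marbles.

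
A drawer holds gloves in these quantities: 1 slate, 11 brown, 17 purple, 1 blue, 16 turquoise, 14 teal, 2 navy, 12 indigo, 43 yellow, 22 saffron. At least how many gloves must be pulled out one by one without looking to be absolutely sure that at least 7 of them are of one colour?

47

An adversary could hand out at most 6 gloves per colour (slate, blue, navy run out sooner): 1 + 6 + 6 + 1 + 6 + 6 + 2 + 6 + 6 + 6 = 46 gloves and still no colour has 7.
One more glove lands in a colour already at 6, so 47 draws are enough and 46 are not.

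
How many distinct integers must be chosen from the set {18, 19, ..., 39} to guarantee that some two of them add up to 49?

Group the elements by complementary pair {x, 49−x}: {18,31}, {19,30}, {20,29}, …, giving 7 two-element pairs and 8 integers whose partner 49−x falls outside [18,39].
Treating each of those 15 groups as a pigeonhole, one can pick one integer per group — 15 integers — with no two summing to 49.
The 16th integer lands in an occupied pair, forcing a sum of 49.

16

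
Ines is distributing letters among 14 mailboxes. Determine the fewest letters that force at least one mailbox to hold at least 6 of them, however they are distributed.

71

With 70 letters one could put exactly 5 in each of the 14 mailboxes, and no mailbox would reach 6.
One more letter must land in a mailbox that already has 5, giving it 6.
So 14 × 5 + 1 = 71 letters are required.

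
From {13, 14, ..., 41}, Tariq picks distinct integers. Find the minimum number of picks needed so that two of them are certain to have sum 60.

19

A set avoiding the sum 60 can contain at most one of each pair {x, 60−x}, plus the 7 elements whose complement lies outside the range or equal to its own complement.
The integers 13, …, 30 (18 of them) are such a set: any two sum to at least 13+14 = 27 and at most 29+30 = 59 < 60.
Any 19th integer completes one of the 11 pairs, so 19 choices force a sum of 60.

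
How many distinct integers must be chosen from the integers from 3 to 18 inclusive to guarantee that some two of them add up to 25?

Two chosen integers sum to 25 exactly when both halves of some pair {x, 25−x} with 7 ≤ x ≤ 25−x ≤ 18 are chosen — 6 such pairs.
The remaining 4 elements (those with no distinct partner in range) can never complete a 25-sum, so the worst case takes all of them and one from each pair: 4 + 6 = 10.
By the pigeonhole principle, the 11th integer has to be the second member of some pair, so 10 + 1 = 11.

11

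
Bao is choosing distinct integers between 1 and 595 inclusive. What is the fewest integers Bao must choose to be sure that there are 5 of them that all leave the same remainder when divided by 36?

145

By pigeonhole, the 36 residue classes mod 36 are the pigeonholes.
With 144 integers one could put 4 in each residue class and have no class reach 5.
The 145th integer pushes some class to 5, so 36·4 + 1 = 145.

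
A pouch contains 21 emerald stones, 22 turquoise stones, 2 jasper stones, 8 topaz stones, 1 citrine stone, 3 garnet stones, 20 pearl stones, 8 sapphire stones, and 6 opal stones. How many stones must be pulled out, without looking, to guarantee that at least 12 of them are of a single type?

62

By the pigeonhole principle, put each drawn stone into a box by type. The largest draw with every box below 12 takes min(count, 11) from each type; types with fewer than 11 contribute all they have.
Σ min(cᵢ, 11) = 11 + 11 + 2 + 8 + 1 + 3 + 11 + 8 + 6 = 61.
Draw number 61 + 1 = 62 must push one box to 12.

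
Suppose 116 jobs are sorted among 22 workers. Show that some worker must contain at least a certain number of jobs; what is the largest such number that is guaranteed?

By pigeonhole, the 22 workers are the holes and the 116 jobs are the pigeons.
If every worker held at most 5 jobs, the total would be at most 22 × 5 = 110, which is less than 116.
So some worker holds at least ⌈116/22⌉ = 6 jobs.

6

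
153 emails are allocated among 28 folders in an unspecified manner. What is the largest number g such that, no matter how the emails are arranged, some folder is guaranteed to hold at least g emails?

By the pigeonhole principle, the 28 folders are the holes and the 153 emails are the pigeons.
If every folder held at most 5 emails, the total would be at most 28 × 5 = 140, which is less than 153.
So some folder holds at least ⌈153/28⌉ = 6 emails.

6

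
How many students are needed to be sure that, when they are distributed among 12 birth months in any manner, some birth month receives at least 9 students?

97

With 96 students one could put exactly 8 in each of the 12 birth months, and no birth month would reach 9.
Pigeonhole: one more student must land in a birth month that already has 8, giving it 9.
So 12 × 8 + 1 = 97 students are required.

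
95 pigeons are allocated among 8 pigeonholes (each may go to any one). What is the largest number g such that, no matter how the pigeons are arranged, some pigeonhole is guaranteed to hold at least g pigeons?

By the pigeonhole principle, the 8 pigeonholes are the holes and the 95 pigeons are the pigeons.
If every pigeonhole held at most 11 pigeons, the total would be at most 8 × 11 = 88, which is less than 95.
So some pigeonhole holds at least ⌈95/8⌉ = 12 pigeons.

12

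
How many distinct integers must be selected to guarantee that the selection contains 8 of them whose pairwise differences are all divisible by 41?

Integers whose pairwise differences are multiples of 41 are exactly those sharing a remainder mod 41. By the pigeonhole principle, the 41 residue classes mod 41 are the pigeonholes.
With 287 integers one could put 7 in each residue class and have no class reach 8.
The 288th integer pushes some class to 8, so 41·7 + 1 = 288.

288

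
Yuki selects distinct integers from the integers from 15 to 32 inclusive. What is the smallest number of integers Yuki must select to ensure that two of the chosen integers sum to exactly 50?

Group the elements by complementary pair {x, 50−x}: {18,32}, {19,31}, {20,30}, …, giving 7 two-element pairs; the single value 25 (it cannot pair with itself since the integers are distinct); and 3 integers whose partner 50−x falls outside [15,32].
By the pigeonhole principle, treating each of those 11 groups as a pigeonhole, one can pick one integer per group — 11 integers — with no two summing to 50.
The 12th integer lands in an occupied pair, forcing a sum of 50.

12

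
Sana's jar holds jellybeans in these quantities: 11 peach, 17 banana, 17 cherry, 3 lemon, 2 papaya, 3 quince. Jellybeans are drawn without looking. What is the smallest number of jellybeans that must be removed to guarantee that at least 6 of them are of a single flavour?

24

An adversary could hand out at most 5 jellybeans per flavour (lemon, papaya, quince run out sooner): 5 + 5 + 5 + 3 + 2 + 3 = 23 jellybeans and still no flavour has 6.
By pigeonhole, one more jellybean lands in a flavour already at 5, so 24 draws are enough and 23 are not.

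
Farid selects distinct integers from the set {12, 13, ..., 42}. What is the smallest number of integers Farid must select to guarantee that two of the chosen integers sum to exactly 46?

Two chosen integers sum to 46 exactly when both halves of some pair {x, 46−x} with 12 ≤ x ≤ 46−x ≤ 34 are chosen — 11 such pairs.
The remaining 9 elements (those with no distinct partner in range) can never complete a 46-sum, so the worst case takes all of them and one from each pair: 9 + 11 = 20.
By the pigeonhole principle, the 21st integer has to be the second member of some pair, so 20 + 1 = 21.

21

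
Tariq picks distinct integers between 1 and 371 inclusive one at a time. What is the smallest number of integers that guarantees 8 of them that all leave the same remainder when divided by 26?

By the pigeonhole principle, the 26 residue classes mod 26 are the pigeonholes.
With 182 integers one could put 7 in each residue class and have no class reach 8.
The 183rd integer pushes some class to 8, so 26·7 + 1 = 183.

183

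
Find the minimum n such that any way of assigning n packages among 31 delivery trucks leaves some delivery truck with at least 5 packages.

With 124 packages one could put exactly 4 in each of the 31 delivery trucks, and no delivery truck would reach 5.
One more package must land in a delivery truck that already has 4, giving it 5.
So 31 × 4 + 1 = 125 packages are required.

125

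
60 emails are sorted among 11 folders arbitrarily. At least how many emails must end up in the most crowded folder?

6

The 11 folders are the holes and the 60 emails are the pigeons.
If every folder held at most 5 emails, the total would be at most 11 × 5 = 55, which is less than 60.
So some folder holds at least ⌈60/11⌉ = 6 emails.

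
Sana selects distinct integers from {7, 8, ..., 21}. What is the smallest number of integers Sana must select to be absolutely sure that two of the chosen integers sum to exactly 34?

12

Two chosen integers sum to 34 exactly when both halves of some pair {x, 34−x} with 13 ≤ x ≤ 34−x ≤ 21 are chosen — 4 such pairs.
The remaining 7 elements (those with no distinct partner in range) can never complete a 34-sum, so the worst case takes all of them and one from each pair: 7 + 4 = 11.
The 12th integer has to be the second member of some pair, so 11 + 1 = 12.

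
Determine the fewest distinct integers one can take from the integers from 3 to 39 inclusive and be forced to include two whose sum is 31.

25

Group the elements by complementary pair {x, 31−x}: {3,28}, {4,27}, {5,26}, …, giving 13 two-element pairs and 11 integers whose partner 31−x falls outside [3,39].
Pigeonhole: treating each of those 24 groups as a pigeonhole, one can pick one integer per group — 24 integers — with no two summing to 31.
The 25th integer lands in an occupied pair, forcing a sum of 31.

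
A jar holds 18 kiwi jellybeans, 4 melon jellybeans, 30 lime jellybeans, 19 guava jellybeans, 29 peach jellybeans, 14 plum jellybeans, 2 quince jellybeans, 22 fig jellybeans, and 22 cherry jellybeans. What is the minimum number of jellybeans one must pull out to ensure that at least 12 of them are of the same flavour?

An adversary could hand out at most 11 jellybeans per flavour (melon, quince run out sooner): 11 + 4 + 11 + 11 + 11 + 11 + 2 + 11 + 11 = 83 jellybeans and still no flavour has 12.
One more jellybean lands in a flavour already at 11, so 84 draws are enough and 83 are not.

84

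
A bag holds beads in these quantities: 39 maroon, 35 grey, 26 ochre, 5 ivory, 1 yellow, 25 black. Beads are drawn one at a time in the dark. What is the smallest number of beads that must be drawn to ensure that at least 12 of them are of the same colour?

51

By pigeonhole, the 6 colours are the holes; the beads drawn are the pigeons.
To avoid 12 of any one colour, the worst case takes at most 11 of each colour, or every bead of a colour that has fewer than 11.
That gives 11 + 11 + 11 + 5 + 1 + 11 = 50 beads with no colour reaching 12.
The next bead forces some colour to 12, so 50 + 1 = 51.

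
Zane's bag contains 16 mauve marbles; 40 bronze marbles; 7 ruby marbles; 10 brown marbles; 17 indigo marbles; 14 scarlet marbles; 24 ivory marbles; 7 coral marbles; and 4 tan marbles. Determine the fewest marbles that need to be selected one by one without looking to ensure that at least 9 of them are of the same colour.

An adversary could hand out at most 8 marbles per colour (ruby, coral, tan run out sooner): 8 + 8 + 7 + 8 + 8 + 8 + 8 + 7 + 4 = 66 marbles and still no colour has 9.
One more marble lands in a colour already at 8, so 67 draws are enough and 66 are not.

67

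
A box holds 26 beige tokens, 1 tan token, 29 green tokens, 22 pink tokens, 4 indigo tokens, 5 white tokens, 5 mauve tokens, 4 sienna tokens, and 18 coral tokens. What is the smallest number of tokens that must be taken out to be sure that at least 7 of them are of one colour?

44

Pigeonhole: the 9 colours are the holes; the tokens drawn are the pigeons.
To avoid 7 of any one colour, the worst case takes at most 6 of each colour, or every token of a colour that has fewer than 6.
That gives 6 + 1 + 6 + 6 + 4 + 5 + 5 + 4 + 6 = 43 tokens with no colour reaching 7.
The next token forces some colour to 7, so 43 + 1 = 44.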